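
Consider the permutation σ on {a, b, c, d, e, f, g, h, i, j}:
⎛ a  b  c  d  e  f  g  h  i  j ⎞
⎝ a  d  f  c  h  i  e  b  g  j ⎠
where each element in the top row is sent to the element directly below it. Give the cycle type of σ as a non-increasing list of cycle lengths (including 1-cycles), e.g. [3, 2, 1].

[8, 1, 1]

The disjoint cycles are (a)(b d c f i g e h)(j), with lengths 8, 1, 1 in non-increasing order.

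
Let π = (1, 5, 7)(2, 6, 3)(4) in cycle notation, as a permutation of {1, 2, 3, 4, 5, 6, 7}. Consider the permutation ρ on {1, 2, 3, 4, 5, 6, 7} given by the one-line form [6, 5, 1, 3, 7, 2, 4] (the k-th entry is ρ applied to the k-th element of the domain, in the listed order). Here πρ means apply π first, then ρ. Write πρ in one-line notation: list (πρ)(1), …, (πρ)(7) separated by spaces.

Chase each element through π then ρ: 1 → 5 → 7; 2 → 6 → 2; 3 → 2 → 5; 4 → 4 → 3; 5 → 7 → 4; 6 → 3 → 1; 7 → 1 → 6.
So πρ in one-line form is 7 2 5 3 4 1 6.

7 2 5 3 4 1 6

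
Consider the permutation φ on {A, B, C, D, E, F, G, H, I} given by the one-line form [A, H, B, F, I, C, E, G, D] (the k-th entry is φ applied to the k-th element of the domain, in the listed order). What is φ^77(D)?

G

Tracing D → F → … returns to D after 8 steps, so D lies in an 8-cycle (B H G E I D F C).
On an 8-cycle, φ^8 is the identity, so φ^77 = φ^5 there (77 ≡ 5 mod 8).
Advancing 5 steps from D: D → F → C → B → H → G.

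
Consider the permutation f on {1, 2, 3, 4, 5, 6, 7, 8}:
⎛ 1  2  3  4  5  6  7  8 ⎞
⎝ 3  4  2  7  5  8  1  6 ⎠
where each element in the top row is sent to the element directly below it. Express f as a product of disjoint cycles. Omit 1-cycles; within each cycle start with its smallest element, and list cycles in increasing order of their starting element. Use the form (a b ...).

Iterating f from 1 gives 1 → 3 → 2 → 4 → 7 → 1; that is the 5-cycle (1 3 2 4 7).
Repeating from the next unused element and collecting all non-trivial cycles gives (1 3 2 4 7)(6 8).

(1 3 2 4 7)(6 8)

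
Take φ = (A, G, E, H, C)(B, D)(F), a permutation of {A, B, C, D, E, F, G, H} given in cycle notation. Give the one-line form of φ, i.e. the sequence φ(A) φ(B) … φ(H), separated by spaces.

G D A B H F E C

Reading each image from the cycles: A→G, B→D, C→A, D→B, E→H, F→F, G→E, H→C.
So the one-line form is G D A B H F E C.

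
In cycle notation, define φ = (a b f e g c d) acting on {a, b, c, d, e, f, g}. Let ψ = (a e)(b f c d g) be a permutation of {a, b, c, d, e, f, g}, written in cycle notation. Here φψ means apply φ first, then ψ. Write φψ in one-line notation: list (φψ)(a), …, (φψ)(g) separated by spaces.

For each element, apply φ then ψ: a → b → f; b → f → c; c → d → g; d → a → e; e → g → b; f → e → a; g → c → d.
So φψ in one-line form is f c g e b a d.

f c g e b a d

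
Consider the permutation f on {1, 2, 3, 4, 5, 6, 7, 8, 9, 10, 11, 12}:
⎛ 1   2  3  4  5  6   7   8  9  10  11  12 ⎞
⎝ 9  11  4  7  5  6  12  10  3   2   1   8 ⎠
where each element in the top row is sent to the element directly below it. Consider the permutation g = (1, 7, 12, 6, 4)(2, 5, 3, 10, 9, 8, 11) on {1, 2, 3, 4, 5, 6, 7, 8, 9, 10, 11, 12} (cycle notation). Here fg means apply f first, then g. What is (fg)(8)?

9

First apply f: f(8) = 10, then g(10) = 9. Thus (fg)(8) = 9.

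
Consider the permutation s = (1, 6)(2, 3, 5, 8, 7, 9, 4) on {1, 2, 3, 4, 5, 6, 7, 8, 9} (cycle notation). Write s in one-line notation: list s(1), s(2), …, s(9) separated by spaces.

6 3 5 2 8 1 9 7 4

Each element maps to the next entry in its cycle (wrapping to the front): 1↦6, 2↦3, 3↦5, 4↦2, 5↦8, 6↦1, 7↦9, 8↦7, 9↦4.
So the one-line form is 6 3 5 2 8 1 9 7 4.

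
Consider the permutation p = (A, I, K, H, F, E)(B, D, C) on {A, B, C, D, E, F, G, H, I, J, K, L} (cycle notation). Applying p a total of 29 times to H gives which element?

K

H lies in the 6-cycle (A, I, K, H, F, E).
Since the cycle has length 6, p^29 acts on it the same as p^5 (29 mod 6 = 5).
Stepping 5 places around the cycle: H → F → E → A → I → K.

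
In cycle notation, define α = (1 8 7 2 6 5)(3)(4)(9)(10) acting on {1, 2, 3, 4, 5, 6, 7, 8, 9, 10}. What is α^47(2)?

7

2 lies in the 6-cycle (1 8 7 2 6 5).
Powers repeat with period 6 on this cycle, and 47 mod 6 = 5, so α^47(2) = α^5(2).
Stepping 5 places around the cycle: 2 → 6 → 5 → 1 → 8 → 7.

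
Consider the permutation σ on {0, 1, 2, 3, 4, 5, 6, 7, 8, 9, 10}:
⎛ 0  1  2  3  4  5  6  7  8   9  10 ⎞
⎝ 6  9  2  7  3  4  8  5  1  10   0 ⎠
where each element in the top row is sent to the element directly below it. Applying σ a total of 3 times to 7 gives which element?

Tracing 7 → 5 → … returns to 7 after 4 steps, so 7 lies in a 4-cycle (3, 7, 5, 4).
Stepping 3 places around the cycle: 7 → 5 → 4 → 3.

3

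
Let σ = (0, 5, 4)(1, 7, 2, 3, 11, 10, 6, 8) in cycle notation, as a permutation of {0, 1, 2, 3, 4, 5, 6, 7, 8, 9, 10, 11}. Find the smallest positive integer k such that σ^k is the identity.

The cycle type of σ is (8, 3, 1).
The order is lcm(8, 3) = 24.

24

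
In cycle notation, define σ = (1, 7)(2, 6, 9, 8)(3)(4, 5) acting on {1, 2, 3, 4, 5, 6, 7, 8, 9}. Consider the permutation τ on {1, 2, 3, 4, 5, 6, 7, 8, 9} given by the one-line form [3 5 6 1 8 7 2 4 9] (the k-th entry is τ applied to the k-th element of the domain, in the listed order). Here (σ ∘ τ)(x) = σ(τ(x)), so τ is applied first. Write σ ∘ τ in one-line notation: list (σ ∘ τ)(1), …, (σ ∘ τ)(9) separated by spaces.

Chase each element through τ then σ: 1 → 3 → 3; 2 → 5 → 4; 3 → 6 → 9; 4 → 1 → 7; 5 → 8 → 2; 6 → 7 → 1; 7 → 2 → 6; 8 → 4 → 5; 9 → 9 → 8.
So σ ∘ τ in one-line form is 3 4 9 7 2 1 6 5 8.

3 4 9 7 2 1 6 5 8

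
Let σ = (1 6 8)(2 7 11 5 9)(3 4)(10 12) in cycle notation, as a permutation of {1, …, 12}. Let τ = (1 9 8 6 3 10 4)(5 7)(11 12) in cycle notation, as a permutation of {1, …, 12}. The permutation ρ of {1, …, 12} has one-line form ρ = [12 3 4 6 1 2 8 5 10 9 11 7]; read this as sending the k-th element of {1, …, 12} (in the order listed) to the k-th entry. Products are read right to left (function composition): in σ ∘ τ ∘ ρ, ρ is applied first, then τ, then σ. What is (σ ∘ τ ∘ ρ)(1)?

Apply the permutations in order: ρ(1) = 12, then τ(12) = 11, then σ(11) = 5. So (σ ∘ τ ∘ ρ)(1) = 5.

5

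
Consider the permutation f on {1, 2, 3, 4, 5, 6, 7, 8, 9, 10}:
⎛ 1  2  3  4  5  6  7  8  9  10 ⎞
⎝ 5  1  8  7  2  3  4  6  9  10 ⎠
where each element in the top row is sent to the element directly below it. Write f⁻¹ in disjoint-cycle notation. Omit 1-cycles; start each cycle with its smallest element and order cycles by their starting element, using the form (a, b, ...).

The cycle decomposition of f is (1, 5, 2)(3, 8, 6)(4, 7).
Reversing each cycle (and rotating so the smallest element leads) gives f⁻¹ = (1, 2, 5)(3, 6, 8)(4, 7).

(1, 2, 5)(3, 6, 8)(4, 7)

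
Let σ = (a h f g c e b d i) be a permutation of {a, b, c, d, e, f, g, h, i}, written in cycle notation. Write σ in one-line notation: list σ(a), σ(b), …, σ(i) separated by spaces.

Image by image: a→h, b→d, c→e, d→i, e→b, f→g, g→c, h→f, i→a.
So the one-line form is h d e i b g c f a.

h d e i b g c f a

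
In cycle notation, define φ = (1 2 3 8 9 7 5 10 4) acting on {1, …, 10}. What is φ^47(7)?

7 lies in the 9-cycle (1 2 3 8 9 7 5 10 4).
Since the cycle has length 9, φ^47 acts on it the same as φ^2 (47 mod 9 = 2).
Advancing 2 steps from 7: 7 → 5 → 10.

10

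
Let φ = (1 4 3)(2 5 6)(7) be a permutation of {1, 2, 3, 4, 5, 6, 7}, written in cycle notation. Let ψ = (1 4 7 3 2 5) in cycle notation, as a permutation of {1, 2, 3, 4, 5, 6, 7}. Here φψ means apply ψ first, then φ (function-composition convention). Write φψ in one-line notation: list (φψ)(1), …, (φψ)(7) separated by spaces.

3 6 5 7 4 2 1

(φψ)(x) = φ(ψ(x)). Computing each image: φ(ψ(1)) = φ(4) = 3, φ(ψ(2)) = φ(5) = 6, φ(ψ(3)) = φ(2) = 5, φ(ψ(4)) = φ(7) = 7, φ(ψ(5)) = φ(1) = 4, φ(ψ(6)) = φ(6) = 2, φ(ψ(7)) = φ(3) = 1.
Hence φψ = [3 6 5 7 4 2 1].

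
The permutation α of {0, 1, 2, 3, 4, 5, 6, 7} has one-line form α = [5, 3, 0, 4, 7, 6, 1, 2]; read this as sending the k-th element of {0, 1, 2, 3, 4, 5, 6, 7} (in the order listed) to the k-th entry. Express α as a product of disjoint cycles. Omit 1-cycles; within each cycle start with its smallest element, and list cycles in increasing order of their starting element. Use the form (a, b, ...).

From 0: 0 → 5 → 6 → 1 → 3 → 4 → 7 → 2 → 0, closing the cycle (0, 5, 6, 1, 3, 4, 7, 2).
Continuing from each remaining unvisited element yields (0, 5, 6, 1, 3, 4, 7, 2).

(0, 5, 6, 1, 3, 4, 7, 2)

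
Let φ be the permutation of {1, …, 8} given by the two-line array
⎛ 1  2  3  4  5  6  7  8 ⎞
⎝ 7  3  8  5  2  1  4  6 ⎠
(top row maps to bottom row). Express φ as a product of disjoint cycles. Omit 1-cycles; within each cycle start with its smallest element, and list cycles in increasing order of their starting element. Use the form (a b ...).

(1 7 4 5 2 3 8 6)

From 1: 1 → 7 → 4 → 5 → 2 → 3 → 8 → 6 → 1, closing the cycle (1 7 4 5 2 3 8 6).
Repeating from the next unused element and collecting all non-trivial cycles gives (1 7 4 5 2 3 8 6).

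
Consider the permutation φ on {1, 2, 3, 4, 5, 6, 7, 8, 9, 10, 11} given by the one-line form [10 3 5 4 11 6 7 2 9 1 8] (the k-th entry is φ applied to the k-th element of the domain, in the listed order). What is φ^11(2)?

Tracing 2 → 3 → … returns to 2 after 5 steps, so 2 lies in a 5-cycle (2, 3, 5, 11, 8).
On a 5-cycle, φ^5 is the identity, so φ^11 = φ^1 there (11 ≡ 1 mod 5).
Advancing 1 step from 2: 2 → 3.

3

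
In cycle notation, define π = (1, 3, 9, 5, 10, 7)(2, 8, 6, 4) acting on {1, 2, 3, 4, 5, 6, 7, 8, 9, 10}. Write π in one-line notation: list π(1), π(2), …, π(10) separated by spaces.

Each element maps to the next entry in its cycle (wrapping to the front): 1→3, 2→8, 3→9, 4→2, 5→10, 6→4, 7→1, 8→6, 9→5, 10→7.
Listing these in domain order gives 3 8 9 2 10 4 1 6 5 7.

3 8 9 2 10 4 1 6 5 7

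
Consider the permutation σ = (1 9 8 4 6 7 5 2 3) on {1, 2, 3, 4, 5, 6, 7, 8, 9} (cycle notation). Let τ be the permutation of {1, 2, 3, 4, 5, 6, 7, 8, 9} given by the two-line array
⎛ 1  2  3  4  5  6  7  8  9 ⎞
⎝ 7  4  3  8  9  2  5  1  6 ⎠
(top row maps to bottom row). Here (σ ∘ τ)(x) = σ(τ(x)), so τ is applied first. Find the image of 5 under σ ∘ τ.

8

(σ ∘ τ)(5) = σ(τ(5)). τ(5) = 9, then σ(9) = 8. So (σ ∘ τ)(5) = 8.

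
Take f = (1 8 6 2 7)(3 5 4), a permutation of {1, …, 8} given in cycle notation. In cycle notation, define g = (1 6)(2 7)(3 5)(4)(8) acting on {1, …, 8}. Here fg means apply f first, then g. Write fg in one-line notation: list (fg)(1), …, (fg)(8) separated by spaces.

(fg)(x) = g(f(x)). Computing each image: g(f(1)) = g(8) = 8, g(f(2)) = g(7) = 2, g(f(3)) = g(5) = 3, g(f(4)) = g(3) = 5, g(f(5)) = g(4) = 4, g(f(6)) = g(2) = 7, g(f(7)) = g(1) = 6, g(f(8)) = g(6) = 1.
Hence fg = [8 2 3 5 4 7 6 1].

8 2 3 5 4 7 6 1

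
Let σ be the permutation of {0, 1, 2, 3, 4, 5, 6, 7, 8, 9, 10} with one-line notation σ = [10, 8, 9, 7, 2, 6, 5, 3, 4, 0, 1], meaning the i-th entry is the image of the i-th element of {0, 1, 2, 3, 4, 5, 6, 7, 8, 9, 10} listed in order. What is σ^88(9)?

Tracing 9 → 0 → … returns to 9 after 7 steps, so 9 lies in a 7-cycle (0 10 1 8 4 2 9).
Since the cycle has length 7, σ^88 acts on it the same as σ^4 (88 mod 7 = 4).
Stepping 4 places around the cycle: 9 → 0 → 10 → 1 → 8.

8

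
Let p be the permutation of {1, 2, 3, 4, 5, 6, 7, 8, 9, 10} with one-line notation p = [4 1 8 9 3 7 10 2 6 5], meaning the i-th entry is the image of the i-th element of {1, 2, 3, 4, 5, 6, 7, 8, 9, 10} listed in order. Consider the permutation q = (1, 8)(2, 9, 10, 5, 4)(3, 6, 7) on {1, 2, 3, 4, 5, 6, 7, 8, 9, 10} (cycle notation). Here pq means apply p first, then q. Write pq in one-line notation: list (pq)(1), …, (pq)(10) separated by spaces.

2 8 1 10 6 3 5 9 7 4

For each element, apply p then q: 1 → 4 → 2; 2 → 1 → 8; 3 → 8 → 1; 4 → 9 → 10; 5 → 3 → 6; 6 → 7 → 3; 7 → 10 → 5; 8 → 2 → 9; 9 → 6 → 7; 10 → 5 → 4.
Collecting the images, pq = [2 8 1 10 6 3 5 9 7 4].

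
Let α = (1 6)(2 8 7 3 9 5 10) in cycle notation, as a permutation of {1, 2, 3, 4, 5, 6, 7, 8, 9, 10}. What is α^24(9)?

9 lies in the 7-cycle (2 8 7 3 9 5 10).
Since the cycle has length 7, α^24 acts on it the same as α^3 (24 mod 7 = 3).
Advancing 3 steps from 9: 9 → 5 → 10 → 2.

2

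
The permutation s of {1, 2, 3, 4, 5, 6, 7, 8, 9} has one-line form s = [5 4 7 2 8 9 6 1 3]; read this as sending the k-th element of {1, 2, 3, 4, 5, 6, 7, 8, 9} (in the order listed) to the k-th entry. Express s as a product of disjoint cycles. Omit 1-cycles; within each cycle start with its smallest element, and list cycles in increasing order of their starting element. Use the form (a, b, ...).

(1, 5, 8)(2, 4)(3, 7, 6, 9)

From 1: 1 → 5 → 8 → 1, closing the cycle (1, 5, 8).
Continuing from each remaining unvisited element yields (1, 5, 8)(2, 4)(3, 7, 6, 9).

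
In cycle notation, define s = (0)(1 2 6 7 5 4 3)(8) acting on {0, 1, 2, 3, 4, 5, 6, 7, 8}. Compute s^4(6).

3

6 lies in the 7-cycle (1 2 6 7 5 4 3).
Stepping 4 places around the cycle: 6 → 7 → 5 → 4 → 3.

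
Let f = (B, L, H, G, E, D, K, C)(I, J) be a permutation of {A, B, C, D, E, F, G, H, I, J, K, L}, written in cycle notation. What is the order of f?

The disjoint cycles have lengths 8, 2, 1, 1.
The order is lcm(8, 2) = 8.

8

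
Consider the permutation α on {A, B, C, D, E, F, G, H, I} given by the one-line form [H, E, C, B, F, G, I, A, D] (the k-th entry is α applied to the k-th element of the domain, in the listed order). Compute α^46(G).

Tracing G → I → … returns to G after 6 steps, so G lies in a 6-cycle (B, E, F, G, I, D).
Powers repeat with period 6 on this cycle, and 46 mod 6 = 4, so α^46(G) = α^4(G).
Advancing 4 steps from G: G → I → D → B → E.

E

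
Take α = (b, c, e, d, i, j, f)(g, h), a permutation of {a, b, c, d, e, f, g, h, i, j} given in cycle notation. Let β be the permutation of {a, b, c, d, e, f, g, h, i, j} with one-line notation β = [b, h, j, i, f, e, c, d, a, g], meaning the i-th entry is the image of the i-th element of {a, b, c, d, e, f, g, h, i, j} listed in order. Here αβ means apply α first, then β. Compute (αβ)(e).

(αβ)(e) = β(α(e)). α(e) = d, then β(d) = i. So (αβ)(e) = i.

i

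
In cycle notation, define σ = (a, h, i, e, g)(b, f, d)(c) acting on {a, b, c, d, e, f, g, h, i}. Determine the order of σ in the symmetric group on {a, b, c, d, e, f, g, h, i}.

The disjoint cycles have lengths 5, 3, 1.
Since disjoint cycles commute, ord(σ) = lcm(5, 3) = 15.

15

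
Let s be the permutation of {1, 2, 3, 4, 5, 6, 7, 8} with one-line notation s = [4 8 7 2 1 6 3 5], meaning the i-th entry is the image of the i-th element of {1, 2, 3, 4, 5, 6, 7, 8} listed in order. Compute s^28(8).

4

Tracing 8 → 5 → … returns to 8 after 5 steps, so 8 lies in a 5-cycle (1, 4, 2, 8, 5).
Powers repeat with period 5 on this cycle, and 28 mod 5 = 3, so s^28(8) = s^3(8).
Advancing 3 steps from 8: 8 → 5 → 1 → 4.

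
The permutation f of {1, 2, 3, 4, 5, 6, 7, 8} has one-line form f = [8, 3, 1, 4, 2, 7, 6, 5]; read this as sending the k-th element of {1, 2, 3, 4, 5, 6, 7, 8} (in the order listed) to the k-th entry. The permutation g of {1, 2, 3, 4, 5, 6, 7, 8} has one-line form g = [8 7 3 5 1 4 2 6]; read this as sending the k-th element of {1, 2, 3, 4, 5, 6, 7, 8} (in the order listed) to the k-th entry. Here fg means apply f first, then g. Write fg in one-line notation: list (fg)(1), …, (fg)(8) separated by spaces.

6 3 8 5 7 2 4 1

Chase each element through f then g: 1 → 8 → 6; 2 → 3 → 3; 3 → 1 → 8; 4 → 4 → 5; 5 → 2 → 7; 6 → 7 → 2; 7 → 6 → 4; 8 → 5 → 1.
Collecting the images, fg = [6 3 8 5 7 2 4 1].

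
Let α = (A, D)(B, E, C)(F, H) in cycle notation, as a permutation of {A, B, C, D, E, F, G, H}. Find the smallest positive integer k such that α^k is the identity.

6

The disjoint cycles have lengths 3, 2, 2, 1.
The order of α is the least common multiple of its cycle lengths: lcm(3, 2, 2) = 6.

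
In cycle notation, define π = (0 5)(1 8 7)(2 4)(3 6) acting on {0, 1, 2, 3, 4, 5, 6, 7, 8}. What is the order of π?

6

The disjoint cycles have lengths 3, 2, 2, 2.
The order of π is the least common multiple of its cycle lengths: lcm(3, 2, 2, 2) = 6.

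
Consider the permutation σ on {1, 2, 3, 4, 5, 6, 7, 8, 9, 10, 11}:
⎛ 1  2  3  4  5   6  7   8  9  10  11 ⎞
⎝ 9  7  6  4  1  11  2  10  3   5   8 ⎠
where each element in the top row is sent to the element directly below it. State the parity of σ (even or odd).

even

In disjoint-cycle form the cycle lengths are 8, 2, 1.
A cycle is odd iff its length is even; σ has 2 even-length cycles, so sgn(σ) = (−1)^2 and σ is even.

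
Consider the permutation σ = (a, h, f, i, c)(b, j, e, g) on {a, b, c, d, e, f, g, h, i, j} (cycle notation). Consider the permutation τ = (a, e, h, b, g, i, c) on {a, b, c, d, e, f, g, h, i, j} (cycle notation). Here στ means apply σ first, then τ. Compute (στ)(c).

e

First apply σ: σ(c) = a, then τ(a) = e. Thus (στ)(c) = e.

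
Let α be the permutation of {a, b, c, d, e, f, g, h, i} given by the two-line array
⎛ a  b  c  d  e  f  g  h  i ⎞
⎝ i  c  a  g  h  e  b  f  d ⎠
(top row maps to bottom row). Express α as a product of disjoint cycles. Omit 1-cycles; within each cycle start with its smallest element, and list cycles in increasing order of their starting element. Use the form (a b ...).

From a: a → i → d → g → b → c → a, closing the cycle (a i d g b c).
Repeating from the next unused element and collecting all non-trivial cycles gives (a i d g b c)(e h f).

(a i d g b c)(e h f)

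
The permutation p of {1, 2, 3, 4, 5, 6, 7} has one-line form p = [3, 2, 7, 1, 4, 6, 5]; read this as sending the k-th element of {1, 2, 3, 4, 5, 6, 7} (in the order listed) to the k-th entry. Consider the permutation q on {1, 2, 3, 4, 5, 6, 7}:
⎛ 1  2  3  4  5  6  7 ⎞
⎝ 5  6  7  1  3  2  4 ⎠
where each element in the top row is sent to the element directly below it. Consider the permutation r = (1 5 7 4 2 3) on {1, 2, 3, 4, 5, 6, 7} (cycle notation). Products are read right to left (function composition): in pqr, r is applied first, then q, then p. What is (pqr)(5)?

1

Chase 5: r(5) = 7; q(7) = 4; p(4) = 1. Hence (pqr)(5) = 1.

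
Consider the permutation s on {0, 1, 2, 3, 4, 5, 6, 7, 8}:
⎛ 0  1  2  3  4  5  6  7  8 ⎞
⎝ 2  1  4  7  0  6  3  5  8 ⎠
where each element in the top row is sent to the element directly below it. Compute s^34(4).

Tracing 4 → 0 → … returns to 4 after 3 steps, so 4 lies in a 3-cycle (0, 2, 4).
Since the cycle has length 3, s^34 acts on it the same as s^1 (34 mod 3 = 1).
Advancing 1 step from 4: 4 → 0.

0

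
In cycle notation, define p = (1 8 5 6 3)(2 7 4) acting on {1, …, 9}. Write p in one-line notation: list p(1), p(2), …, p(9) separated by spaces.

Image by image: 1↦8, 2↦7, 3↦1, 4↦2, 5↦6, 6↦3, 7↦4, 8↦5, 9↦9.
Listing these in domain order gives 8 7 1 2 6 3 4 5 9.

8 7 1 2 6 3 4 5 9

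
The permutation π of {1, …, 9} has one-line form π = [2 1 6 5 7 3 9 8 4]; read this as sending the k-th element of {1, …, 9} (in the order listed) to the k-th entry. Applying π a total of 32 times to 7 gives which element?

7

Tracing 7 → 9 → … returns to 7 after 4 steps, so 7 lies in a 4-cycle (4, 5, 7, 9).
Since the cycle has length 4, π^32 acts on it the same as π^0 (32 mod 4 = 0).
So π^32(7) = 7.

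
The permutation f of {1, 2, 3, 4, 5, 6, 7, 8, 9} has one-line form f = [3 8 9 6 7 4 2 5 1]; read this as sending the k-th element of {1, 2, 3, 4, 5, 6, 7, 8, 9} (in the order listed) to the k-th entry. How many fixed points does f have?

No element satisfies f(x) = x, so there are 0 fixed points.

0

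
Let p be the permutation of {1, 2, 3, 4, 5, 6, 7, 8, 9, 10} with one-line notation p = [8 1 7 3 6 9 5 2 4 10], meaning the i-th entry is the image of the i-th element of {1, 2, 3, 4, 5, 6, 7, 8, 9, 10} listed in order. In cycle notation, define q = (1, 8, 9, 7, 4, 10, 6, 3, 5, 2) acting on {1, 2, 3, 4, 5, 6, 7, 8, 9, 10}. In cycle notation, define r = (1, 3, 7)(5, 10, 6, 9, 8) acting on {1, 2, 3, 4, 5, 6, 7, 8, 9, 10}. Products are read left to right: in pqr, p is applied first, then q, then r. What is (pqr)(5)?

(pqr)(5) = r(q(p(5))). p(5) = 6, then q(6) = 3, then r(3) = 7, so the result is 7.

7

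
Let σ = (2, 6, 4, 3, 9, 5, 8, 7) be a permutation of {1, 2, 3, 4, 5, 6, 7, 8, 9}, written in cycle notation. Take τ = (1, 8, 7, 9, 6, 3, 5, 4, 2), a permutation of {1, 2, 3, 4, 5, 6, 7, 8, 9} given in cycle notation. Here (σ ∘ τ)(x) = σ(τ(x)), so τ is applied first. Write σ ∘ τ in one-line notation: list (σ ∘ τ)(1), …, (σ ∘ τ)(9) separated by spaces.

(σ ∘ τ)(x) = σ(τ(x)). Computing each image: σ(τ(1)) = σ(8) = 7, σ(τ(2)) = σ(1) = 1, σ(τ(3)) = σ(5) = 8, σ(τ(4)) = σ(2) = 6, σ(τ(5)) = σ(4) = 3, σ(τ(6)) = σ(3) = 9, σ(τ(7)) = σ(9) = 5, σ(τ(8)) = σ(7) = 2, σ(τ(9)) = σ(6) = 4.
Hence σ ∘ τ = [7 1 8 6 3 9 5 2 4].

7 1 8 6 3 9 5 2 4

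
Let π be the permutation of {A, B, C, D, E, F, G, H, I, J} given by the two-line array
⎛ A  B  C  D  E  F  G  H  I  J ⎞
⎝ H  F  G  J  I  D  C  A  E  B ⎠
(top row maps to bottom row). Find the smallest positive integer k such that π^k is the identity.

The disjoint-cycle form of π has cycle lengths 4, 2, 2, 2.
The order of π is the least common multiple of its cycle lengths: lcm(4, 2, 2, 2) = 4.

4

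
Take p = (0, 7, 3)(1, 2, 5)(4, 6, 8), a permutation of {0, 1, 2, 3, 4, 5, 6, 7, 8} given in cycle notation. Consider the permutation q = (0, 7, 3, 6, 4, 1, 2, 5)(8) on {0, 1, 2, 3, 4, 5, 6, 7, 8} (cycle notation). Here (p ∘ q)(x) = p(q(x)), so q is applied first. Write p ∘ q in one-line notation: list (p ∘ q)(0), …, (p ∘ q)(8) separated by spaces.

For each element, apply q then p: 0 → 7 → 3; 1 → 2 → 5; 2 → 5 → 1; 3 → 6 → 8; 4 → 1 → 2; 5 → 0 → 7; 6 → 4 → 6; 7 → 3 → 0; 8 → 8 → 4.
Collecting the images, p ∘ q = [3 5 1 8 2 7 6 0 4].

3 5 1 8 2 7 6 0 4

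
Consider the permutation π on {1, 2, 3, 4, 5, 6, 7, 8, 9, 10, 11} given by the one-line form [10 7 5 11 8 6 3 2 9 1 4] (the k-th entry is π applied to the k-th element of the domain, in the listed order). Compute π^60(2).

Tracing 2 → 7 → … returns to 2 after 5 steps, so 2 lies in a 5-cycle (2, 7, 3, 5, 8).
On a 5-cycle, π^5 is the identity, so π^60 = π^0 there (60 ≡ 0 mod 5).
So π^60(2) = 2.

2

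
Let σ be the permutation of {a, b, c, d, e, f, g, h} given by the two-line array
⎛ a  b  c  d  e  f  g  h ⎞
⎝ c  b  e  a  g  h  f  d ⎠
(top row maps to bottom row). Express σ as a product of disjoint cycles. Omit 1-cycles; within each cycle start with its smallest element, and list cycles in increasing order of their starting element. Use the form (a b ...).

Iterating σ from a gives a → c → e → g → f → h → d → a; that is the 7-cycle (a c e g f h d).
Repeating from the next unused element and collecting all non-trivial cycles gives (a c e g f h d).

(a c e g f h d)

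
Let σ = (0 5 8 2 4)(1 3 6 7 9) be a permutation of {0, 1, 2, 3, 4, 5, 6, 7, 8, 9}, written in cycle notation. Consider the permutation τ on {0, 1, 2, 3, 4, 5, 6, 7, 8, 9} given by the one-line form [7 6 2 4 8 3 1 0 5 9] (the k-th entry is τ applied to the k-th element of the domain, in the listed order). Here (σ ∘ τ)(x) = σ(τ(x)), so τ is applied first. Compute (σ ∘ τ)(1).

7

(σ ∘ τ)(1) = σ(τ(1)). τ(1) = 6, then σ(6) = 7. So (σ ∘ τ)(1) = 7.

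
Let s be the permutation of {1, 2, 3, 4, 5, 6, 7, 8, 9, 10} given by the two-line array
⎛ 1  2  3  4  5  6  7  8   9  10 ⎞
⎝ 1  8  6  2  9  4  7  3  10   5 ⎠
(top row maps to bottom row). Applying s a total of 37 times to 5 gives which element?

Tracing 5 → 9 → … returns to 5 after 3 steps, so 5 lies in a 3-cycle (5, 9, 10).
Since the cycle has length 3, s^37 acts on it the same as s^1 (37 mod 3 = 1).
Stepping 1 place around the cycle: 5 → 9.

9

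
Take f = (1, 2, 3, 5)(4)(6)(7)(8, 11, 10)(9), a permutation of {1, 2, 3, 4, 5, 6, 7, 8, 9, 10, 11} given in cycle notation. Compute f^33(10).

10

10 lies in the 3-cycle (8, 11, 10).
Since the cycle has length 3, f^33 acts on it the same as f^0 (33 mod 3 = 0).
So f^33(10) = 10.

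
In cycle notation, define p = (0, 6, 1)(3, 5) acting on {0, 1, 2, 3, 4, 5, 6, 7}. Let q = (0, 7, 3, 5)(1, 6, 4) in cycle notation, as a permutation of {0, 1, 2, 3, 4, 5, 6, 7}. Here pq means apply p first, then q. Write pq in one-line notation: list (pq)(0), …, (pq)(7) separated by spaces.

(pq)(x) = q(p(x)). Computing each image: q(p(0)) = q(6) = 4, q(p(1)) = q(0) = 7, q(p(2)) = q(2) = 2, q(p(3)) = q(5) = 0, q(p(4)) = q(4) = 1, q(p(5)) = q(3) = 5, q(p(6)) = q(1) = 6, q(p(7)) = q(7) = 3.
Hence pq = [4 7 2 0 1 5 6 3].

4 7 2 0 1 5 6 3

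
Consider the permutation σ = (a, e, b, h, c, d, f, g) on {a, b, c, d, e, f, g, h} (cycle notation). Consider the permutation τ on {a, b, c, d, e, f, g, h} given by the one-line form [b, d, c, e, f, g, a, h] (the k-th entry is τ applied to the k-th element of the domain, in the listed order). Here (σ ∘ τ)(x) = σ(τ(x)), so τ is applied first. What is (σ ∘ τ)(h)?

c

First apply τ: τ(h) = h, then σ(h) = c. Thus (σ ∘ τ)(h) = c.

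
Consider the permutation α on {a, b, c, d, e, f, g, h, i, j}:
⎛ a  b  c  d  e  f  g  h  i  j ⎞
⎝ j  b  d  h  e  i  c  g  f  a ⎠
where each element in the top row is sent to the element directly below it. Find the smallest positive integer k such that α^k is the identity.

4

Writing α as disjoint cycles, the cycle lengths are 4, 2, 2, 1, 1.
The order of α is the least common multiple of its cycle lengths: lcm(4, 2, 2) = 4.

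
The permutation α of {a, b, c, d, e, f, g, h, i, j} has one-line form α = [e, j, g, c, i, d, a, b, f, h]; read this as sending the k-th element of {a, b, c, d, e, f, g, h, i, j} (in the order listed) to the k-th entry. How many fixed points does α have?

No element satisfies α(x) = x, so there are 0 fixed points.

0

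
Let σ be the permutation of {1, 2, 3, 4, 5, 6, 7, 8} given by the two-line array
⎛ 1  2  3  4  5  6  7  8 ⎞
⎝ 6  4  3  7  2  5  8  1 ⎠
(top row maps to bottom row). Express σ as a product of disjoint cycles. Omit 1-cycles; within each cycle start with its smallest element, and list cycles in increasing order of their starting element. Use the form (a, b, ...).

(1, 6, 5, 2, 4, 7, 8)

Start at 1 and follow images: 1 → 6 → 5 → 2 → 4 → 7 → 8 → 1, giving the cycle (1, 6, 5, 2, 4, 7, 8).
Repeating from the next unused element and collecting all non-trivial cycles gives (1, 6, 5, 2, 4, 7, 8).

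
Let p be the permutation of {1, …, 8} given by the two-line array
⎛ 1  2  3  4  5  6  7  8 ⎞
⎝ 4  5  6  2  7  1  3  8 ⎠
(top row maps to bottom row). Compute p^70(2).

Tracing 2 → 5 → … returns to 2 after 7 steps, so 2 lies in a 7-cycle (1 4 2 5 7 3 6).
Powers repeat with period 7 on this cycle, and 70 mod 7 = 0, so p^70(2) = p^0(2).
So p^70(2) = 2.

2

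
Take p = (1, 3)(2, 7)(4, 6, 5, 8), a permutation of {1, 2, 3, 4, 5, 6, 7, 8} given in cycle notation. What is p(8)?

In the cycle (4, 6, 5, 8), 8 is followed by 4, so p(8) = 4.

4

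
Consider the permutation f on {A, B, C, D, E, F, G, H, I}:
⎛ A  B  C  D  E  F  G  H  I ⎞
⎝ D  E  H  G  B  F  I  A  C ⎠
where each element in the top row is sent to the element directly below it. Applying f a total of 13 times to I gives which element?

Tracing I → C → … returns to I after 6 steps, so I lies in a 6-cycle (A D G I C H).
On a 6-cycle, f^6 is the identity, so f^13 = f^1 there (13 ≡ 1 mod 6).
Stepping 1 place around the cycle: I → C.

C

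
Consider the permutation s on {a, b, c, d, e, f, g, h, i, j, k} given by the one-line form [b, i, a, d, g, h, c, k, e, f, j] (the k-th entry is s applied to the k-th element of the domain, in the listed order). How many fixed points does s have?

1

The fixed points (elements with s(x) = x) are {d}, so there is 1.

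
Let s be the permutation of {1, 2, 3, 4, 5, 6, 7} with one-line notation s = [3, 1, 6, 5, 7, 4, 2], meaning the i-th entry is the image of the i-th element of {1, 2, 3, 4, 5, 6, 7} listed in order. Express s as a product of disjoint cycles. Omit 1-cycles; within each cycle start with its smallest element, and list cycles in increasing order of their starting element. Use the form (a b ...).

From 1: 1 → 3 → 6 → 4 → 5 → 7 → 2 → 1, closing the cycle (1 3 6 4 5 7 2).
Continuing from each remaining unvisited element yields (1 3 6 4 5 7 2).

(1 3 6 4 5 7 2)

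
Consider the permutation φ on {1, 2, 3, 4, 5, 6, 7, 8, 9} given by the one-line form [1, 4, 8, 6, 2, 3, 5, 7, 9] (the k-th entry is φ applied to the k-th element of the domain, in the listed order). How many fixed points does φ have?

2

The fixed points (elements with φ(x) = x) are {1, 9}, so there are 2.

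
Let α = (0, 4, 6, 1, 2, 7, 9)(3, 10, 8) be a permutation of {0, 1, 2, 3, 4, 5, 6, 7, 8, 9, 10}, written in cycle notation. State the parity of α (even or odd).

even

The cycle lengths are 7, 3, 1.
A cycle is odd iff its length is even; α has 0 even-length cycles, so sgn(α) = (−1)^0 and α is even.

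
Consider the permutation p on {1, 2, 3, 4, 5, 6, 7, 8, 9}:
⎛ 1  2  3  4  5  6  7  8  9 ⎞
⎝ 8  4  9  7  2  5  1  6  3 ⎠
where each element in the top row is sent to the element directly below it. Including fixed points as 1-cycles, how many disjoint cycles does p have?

The cycle decomposition is (1, 8, 6, 5, 2, 4, 7)(3, 9), which has 2 cycles (counting 1-cycles).

2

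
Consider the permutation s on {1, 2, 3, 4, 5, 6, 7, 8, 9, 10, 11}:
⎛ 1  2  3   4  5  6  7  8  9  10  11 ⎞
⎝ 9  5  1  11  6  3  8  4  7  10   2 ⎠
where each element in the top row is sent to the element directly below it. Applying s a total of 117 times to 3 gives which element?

2

Tracing 3 → 1 → … returns to 3 after 10 steps, so 3 lies in a 10-cycle (1 9 7 8 4 11 2 5 6 3).
Since the cycle has length 10, s^117 acts on it the same as s^7 (117 mod 10 = 7).
Stepping 7 places around the cycle: 3 → 1 → 9 → 7 → 8 → 4 → 11 → 2.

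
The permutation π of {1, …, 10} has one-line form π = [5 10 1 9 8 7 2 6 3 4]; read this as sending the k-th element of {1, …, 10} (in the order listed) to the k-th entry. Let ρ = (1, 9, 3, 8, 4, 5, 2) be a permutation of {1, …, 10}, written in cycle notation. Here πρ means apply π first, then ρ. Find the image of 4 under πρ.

3

(πρ)(4) = ρ(π(4)). π(4) = 9, then ρ(9) = 3. So (πρ)(4) = 3.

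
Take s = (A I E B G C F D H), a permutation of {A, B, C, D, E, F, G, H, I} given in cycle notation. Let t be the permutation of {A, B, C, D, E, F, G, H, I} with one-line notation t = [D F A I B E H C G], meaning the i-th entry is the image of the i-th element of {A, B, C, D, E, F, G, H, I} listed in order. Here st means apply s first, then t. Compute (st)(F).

(st)(F) = t(s(F)). s(F) = D, then t(D) = I. So (st)(F) = I.

I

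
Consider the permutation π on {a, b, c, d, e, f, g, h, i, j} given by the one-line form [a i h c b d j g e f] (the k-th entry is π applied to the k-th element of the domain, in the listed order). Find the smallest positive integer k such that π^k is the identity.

6

Decomposing into disjoint cycles gives cycle lengths 6, 3, 1.
Since disjoint cycles commute, ord(π) = lcm(6, 3) = 6.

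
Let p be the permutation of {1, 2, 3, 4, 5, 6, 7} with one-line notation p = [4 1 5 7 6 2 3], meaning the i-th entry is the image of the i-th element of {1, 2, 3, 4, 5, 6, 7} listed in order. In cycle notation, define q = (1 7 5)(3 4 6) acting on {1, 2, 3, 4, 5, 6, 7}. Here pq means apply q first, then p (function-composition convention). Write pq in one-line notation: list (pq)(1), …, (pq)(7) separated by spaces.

(pq)(x) = p(q(x)). Computing each image: p(q(1)) = p(7) = 3, p(q(2)) = p(2) = 1, p(q(3)) = p(4) = 7, p(q(4)) = p(6) = 2, p(q(5)) = p(1) = 4, p(q(6)) = p(3) = 5, p(q(7)) = p(5) = 6.
Hence pq = [3 1 7 2 4 5 6].

3 1 7 2 4 5 6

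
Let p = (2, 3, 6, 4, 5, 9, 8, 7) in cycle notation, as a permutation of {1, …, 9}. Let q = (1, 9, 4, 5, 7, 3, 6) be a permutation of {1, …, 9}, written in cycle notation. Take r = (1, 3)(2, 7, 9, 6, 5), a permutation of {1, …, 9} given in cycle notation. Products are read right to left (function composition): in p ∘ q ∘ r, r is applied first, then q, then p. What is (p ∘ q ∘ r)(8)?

(p ∘ q ∘ r)(8) = p(q(r(8))). r(8) = 8, then q(8) = 8, then p(8) = 7, so the result is 7.

7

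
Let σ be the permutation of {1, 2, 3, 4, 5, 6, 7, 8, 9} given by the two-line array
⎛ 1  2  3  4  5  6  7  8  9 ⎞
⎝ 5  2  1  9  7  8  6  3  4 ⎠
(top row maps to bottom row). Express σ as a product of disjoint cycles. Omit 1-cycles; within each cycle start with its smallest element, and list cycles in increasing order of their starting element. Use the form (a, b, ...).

(1, 5, 7, 6, 8, 3)(4, 9)

Start at 1 and follow images: 1 → 5 → 7 → 6 → 8 → 3 → 1, giving the cycle (1, 5, 7, 6, 8, 3).
Repeating from the next unused element and collecting all non-trivial cycles gives (1, 5, 7, 6, 8, 3)(4, 9).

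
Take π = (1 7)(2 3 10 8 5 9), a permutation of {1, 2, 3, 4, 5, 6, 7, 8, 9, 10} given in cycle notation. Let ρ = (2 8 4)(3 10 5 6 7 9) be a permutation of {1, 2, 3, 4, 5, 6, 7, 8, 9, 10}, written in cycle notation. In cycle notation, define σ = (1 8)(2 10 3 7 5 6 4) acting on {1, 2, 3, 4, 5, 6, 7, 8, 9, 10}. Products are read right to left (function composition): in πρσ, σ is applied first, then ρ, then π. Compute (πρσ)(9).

10

Apply the permutations in order: σ(9) = 9, then ρ(9) = 3, then π(3) = 10. So (πρσ)(9) = 10.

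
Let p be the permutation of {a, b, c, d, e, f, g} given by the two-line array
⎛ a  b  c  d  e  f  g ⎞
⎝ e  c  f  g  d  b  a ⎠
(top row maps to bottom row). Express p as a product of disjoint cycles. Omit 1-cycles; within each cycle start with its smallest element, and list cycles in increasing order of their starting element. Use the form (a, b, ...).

From a: a → e → d → g → a, closing the cycle (a, e, d, g).
Repeating from the next unused element and collecting all non-trivial cycles gives (a, e, d, g)(b, c, f).

(a, e, d, g)(b, c, f)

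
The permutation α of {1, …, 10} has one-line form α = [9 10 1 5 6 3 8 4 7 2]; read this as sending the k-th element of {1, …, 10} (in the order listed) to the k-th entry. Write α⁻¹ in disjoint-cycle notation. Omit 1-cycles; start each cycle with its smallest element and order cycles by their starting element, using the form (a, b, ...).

(1, 3, 6, 5, 4, 8, 7, 9)(2, 10)

First write α in disjoint cycles: (1, 9, 7, 8, 4, 5, 6, 3)(2, 10).
Reversing each cycle (and rotating so the smallest element leads) gives α⁻¹ = (1, 3, 6, 5, 4, 8, 7, 9)(2, 10).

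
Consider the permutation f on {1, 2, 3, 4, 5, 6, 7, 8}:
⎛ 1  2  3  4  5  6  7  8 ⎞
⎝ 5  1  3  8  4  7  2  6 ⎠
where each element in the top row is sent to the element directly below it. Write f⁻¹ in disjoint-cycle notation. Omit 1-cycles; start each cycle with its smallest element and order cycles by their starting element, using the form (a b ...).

The cycle decomposition of f is (1 5 4 8 6 7 2).
The inverse reverses every cycle; in canonical form, f⁻¹ = (1 2 7 6 8 4 5).

(1 2 7 6 8 4 5)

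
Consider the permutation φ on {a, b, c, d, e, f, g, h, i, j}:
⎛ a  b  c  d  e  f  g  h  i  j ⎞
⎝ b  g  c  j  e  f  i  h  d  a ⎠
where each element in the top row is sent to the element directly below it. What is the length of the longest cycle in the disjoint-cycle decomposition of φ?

6

Decomposing into disjoint cycles gives (a b g i d j); the longest has length 6.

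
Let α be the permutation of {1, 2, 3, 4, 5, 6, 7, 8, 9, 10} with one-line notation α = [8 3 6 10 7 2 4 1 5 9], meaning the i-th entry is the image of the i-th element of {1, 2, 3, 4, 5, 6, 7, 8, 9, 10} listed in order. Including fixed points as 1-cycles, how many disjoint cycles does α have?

3

The cycle decomposition is (1 8)(2 3 6)(4 10 9 5 7), which has 3 cycles (counting 1-cycles).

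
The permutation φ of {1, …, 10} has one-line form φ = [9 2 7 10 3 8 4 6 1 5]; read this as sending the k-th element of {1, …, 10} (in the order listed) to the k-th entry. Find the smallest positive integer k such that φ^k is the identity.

10

Writing φ as disjoint cycles, the cycle lengths are 5, 2, 2, 1.
The order is lcm(5, 2, 2) = 10.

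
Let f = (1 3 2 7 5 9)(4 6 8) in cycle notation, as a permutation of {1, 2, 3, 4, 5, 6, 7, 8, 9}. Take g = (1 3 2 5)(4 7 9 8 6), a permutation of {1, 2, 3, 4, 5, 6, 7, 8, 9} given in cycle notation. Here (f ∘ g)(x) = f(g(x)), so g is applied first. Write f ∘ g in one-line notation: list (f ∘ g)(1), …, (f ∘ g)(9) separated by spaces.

2 9 7 5 3 6 1 8 4

(f ∘ g)(x) = f(g(x)). Computing each image: f(g(1)) = f(3) = 2, f(g(2)) = f(5) = 9, f(g(3)) = f(2) = 7, f(g(4)) = f(7) = 5, f(g(5)) = f(1) = 3, f(g(6)) = f(4) = 6, f(g(7)) = f(9) = 1, f(g(8)) = f(6) = 8, f(g(9)) = f(8) = 4.
Hence f ∘ g = [2 9 7 5 3 6 1 8 4].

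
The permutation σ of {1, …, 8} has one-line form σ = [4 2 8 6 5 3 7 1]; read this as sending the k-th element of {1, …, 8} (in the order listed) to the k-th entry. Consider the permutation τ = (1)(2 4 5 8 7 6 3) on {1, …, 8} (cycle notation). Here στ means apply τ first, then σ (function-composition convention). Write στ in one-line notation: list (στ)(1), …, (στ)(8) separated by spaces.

4 6 2 5 1 8 3 7

(στ)(x) = σ(τ(x)). Computing each image: σ(τ(1)) = σ(1) = 4, σ(τ(2)) = σ(4) = 6, σ(τ(3)) = σ(2) = 2, σ(τ(4)) = σ(5) = 5, σ(τ(5)) = σ(8) = 1, σ(τ(6)) = σ(3) = 8, σ(τ(7)) = σ(6) = 3, σ(τ(8)) = σ(7) = 7.
Hence στ = [4 6 2 5 1 8 3 7].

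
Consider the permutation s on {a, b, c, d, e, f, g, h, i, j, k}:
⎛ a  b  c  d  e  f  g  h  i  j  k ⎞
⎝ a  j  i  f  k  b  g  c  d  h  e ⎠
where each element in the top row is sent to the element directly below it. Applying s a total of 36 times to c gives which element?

i

Tracing c → i → … returns to c after 7 steps, so c lies in a 7-cycle (b j h c i d f).
Since the cycle has length 7, s^36 acts on it the same as s^1 (36 mod 7 = 1).
Advancing 1 step from c: c → i.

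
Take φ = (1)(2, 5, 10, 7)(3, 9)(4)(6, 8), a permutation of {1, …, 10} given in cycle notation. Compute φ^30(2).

10

2 lies in the 4-cycle (2, 5, 10, 7).
Since the cycle has length 4, φ^30 acts on it the same as φ^2 (30 mod 4 = 2).
Advancing 2 steps from 2: 2 → 5 → 10.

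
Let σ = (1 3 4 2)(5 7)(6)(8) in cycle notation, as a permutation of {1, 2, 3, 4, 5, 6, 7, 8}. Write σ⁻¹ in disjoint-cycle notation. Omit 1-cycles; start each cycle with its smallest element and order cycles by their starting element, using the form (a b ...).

(1 2 4 3)(5 7)

If σ sends a → b within a cycle, σ⁻¹ sends b → a; equivalently, reverse each cycle.
After reversing and putting each cycle's least element first, σ⁻¹ = (1 2 4 3)(5 7).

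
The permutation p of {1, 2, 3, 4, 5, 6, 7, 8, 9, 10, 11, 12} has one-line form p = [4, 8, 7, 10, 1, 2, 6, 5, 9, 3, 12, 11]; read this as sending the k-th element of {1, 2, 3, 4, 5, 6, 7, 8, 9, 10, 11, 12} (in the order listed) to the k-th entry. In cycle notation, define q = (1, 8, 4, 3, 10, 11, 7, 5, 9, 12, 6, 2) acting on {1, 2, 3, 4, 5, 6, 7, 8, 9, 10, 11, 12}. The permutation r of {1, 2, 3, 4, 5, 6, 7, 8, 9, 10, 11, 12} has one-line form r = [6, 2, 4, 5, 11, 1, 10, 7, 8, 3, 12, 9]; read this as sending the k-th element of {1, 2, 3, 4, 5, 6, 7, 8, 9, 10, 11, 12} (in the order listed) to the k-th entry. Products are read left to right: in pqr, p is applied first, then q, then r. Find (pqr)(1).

4

(pqr)(1) = r(q(p(1))). p(1) = 4, then q(4) = 3, then r(3) = 4, so the result is 4.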